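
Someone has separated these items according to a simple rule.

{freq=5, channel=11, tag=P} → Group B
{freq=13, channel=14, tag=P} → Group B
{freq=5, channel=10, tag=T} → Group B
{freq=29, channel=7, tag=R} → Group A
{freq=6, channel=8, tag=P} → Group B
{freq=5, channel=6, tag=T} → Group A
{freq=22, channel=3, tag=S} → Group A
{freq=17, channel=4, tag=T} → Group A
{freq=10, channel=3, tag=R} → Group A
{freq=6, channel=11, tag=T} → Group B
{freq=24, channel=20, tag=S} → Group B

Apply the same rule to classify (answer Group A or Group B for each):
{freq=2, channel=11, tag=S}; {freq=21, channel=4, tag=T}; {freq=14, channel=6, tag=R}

Group B, Group A, Group A

The common property of the 'Group A' items is: channel ≤ 7. No 'Group B' item has it.
{freq=2, channel=11, tag=S}: Group B (channel = 11). {freq=21, channel=4, tag=T}: Group A (channel = 4). {freq=14, channel=6, tag=R}: Group A (channel = 6).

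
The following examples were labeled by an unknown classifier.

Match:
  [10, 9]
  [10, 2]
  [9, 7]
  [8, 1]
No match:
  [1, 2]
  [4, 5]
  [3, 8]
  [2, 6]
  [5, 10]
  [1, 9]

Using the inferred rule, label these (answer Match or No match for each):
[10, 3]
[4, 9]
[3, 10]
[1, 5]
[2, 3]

One predicate separates the groups cleanly: first > second.
Match: [10, 3], since 10 > 3. No match: [4, 9], since 4 < 9. No match: [3, 10], since 3 < 10. No match: [1, 5], since 1 < 5. No match: [2, 3], since 2 < 3.

Match, No match, No match, No match, No match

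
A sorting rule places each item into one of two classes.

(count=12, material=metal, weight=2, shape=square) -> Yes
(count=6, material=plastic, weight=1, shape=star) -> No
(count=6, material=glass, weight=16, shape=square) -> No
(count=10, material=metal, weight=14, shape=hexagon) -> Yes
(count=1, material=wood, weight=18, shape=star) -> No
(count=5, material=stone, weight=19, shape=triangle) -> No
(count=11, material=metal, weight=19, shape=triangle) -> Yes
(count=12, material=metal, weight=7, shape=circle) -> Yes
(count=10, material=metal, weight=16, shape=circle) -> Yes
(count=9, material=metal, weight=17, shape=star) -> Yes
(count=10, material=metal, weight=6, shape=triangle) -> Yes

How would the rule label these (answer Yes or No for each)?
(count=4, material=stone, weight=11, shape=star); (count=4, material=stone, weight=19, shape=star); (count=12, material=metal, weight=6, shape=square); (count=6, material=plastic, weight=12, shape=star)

No, No, Yes, No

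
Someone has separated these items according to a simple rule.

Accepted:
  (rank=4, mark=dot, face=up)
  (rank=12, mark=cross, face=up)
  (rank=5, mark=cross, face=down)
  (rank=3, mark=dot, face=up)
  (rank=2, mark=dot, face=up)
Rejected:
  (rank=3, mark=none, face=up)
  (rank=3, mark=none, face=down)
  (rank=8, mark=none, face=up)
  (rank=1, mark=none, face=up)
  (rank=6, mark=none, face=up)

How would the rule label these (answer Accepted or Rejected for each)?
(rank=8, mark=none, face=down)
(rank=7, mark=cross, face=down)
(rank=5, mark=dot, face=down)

All 'Accepted' examples share one property — mark is not none — and every 'Rejected' example lacks it.
(rank=8, mark=none, face=down) → mark is none → Rejected. (rank=7, mark=cross, face=down) → mark is cross → Accepted. (rank=5, mark=dot, face=down) → mark is dot → Accepted.

Rejected, Accepted, Accepted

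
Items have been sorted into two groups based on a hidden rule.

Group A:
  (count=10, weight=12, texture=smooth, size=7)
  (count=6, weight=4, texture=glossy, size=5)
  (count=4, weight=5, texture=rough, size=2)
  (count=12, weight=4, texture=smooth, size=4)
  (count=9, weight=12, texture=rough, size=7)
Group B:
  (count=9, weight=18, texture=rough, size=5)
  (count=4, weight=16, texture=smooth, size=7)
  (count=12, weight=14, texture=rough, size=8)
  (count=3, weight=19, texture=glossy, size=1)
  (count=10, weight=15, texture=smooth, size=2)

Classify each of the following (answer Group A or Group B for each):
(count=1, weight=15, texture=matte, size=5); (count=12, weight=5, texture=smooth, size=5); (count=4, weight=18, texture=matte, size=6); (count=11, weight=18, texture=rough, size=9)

Group B, Group A, Group B, Group B

All 'Group A' examples share one property — weight ≤ 12 — and every 'Group B' example lacks it.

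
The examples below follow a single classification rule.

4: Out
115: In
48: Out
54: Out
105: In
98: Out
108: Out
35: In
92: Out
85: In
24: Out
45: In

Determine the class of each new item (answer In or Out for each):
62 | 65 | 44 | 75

A rule that fits every label: odd — true of each 'In' example, false of each 'Out' one.
62 → 62 is even → Out.
65 → 65 is odd → In.
44 → 44 is even → Out.
75 → 75 is odd → In.

Out, In, Out, In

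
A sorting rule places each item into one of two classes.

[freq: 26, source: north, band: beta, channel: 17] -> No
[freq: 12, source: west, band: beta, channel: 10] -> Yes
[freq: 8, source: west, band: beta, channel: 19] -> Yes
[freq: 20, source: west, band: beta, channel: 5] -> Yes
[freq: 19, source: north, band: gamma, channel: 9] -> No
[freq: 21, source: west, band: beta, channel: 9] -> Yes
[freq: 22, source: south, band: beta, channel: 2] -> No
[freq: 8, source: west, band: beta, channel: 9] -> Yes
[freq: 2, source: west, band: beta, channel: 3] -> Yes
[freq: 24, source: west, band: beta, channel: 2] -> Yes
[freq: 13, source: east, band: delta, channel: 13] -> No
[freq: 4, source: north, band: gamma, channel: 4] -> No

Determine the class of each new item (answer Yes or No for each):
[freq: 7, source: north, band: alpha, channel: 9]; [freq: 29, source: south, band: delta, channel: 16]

One predicate separates the groups cleanly: source is west.
[freq: 7, source: north, band: alpha, channel: 9] → source is north → No. [freq: 29, source: south, band: delta, channel: 16] → source is south → No.

No, No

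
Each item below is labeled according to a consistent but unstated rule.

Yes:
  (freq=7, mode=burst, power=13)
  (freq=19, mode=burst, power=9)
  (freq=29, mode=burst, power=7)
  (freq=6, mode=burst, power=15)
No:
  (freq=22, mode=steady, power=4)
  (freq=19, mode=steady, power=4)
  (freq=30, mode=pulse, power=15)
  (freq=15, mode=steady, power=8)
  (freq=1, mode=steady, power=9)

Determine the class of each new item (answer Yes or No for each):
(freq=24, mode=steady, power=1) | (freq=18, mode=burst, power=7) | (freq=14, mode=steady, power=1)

No, Yes, No

'Yes' ⟺ mode is burst.
(freq=24, mode=steady, power=1): mode is steady — doesn't qualify, so No.
(freq=18, mode=burst, power=7): mode is burst — fits, so Yes.
(freq=14, mode=steady, power=1): mode is steady — doesn't qualify, so No.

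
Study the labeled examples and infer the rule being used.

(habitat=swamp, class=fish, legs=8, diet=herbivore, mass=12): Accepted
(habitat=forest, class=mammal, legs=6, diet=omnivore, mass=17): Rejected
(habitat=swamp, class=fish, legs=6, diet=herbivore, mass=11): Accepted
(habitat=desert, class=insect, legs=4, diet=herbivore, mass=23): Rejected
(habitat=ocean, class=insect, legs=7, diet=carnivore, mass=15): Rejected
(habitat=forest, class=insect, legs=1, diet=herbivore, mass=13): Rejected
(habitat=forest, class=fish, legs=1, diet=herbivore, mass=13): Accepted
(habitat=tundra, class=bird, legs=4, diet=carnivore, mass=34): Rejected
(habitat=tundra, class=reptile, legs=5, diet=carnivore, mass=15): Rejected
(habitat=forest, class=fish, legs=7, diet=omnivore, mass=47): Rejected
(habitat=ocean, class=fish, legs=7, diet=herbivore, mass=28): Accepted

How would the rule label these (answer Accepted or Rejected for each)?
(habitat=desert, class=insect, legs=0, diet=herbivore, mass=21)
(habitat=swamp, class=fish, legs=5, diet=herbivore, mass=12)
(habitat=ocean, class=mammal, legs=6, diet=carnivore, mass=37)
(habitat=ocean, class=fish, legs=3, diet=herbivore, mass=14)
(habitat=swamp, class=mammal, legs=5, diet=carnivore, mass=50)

The common property of the 'Accepted' items is: class is fish AND diet is herbivore. No 'Rejected' item has it.
(habitat=desert, class=insect, legs=0, diet=herbivore, mass=21) → class is insect, diet is herbivore → Rejected.
(habitat=swamp, class=fish, legs=5, diet=herbivore, mass=12) → class is fish, diet is herbivore → Accepted.
(habitat=ocean, class=mammal, legs=6, diet=carnivore, mass=37) → class is mammal, diet is carnivore → Rejected.
(habitat=ocean, class=fish, legs=3, diet=herbivore, mass=14) → class is fish, diet is herbivore → Accepted.
(habitat=swamp, class=mammal, legs=5, diet=carnivore, mass=50) → class is mammal, diet is carnivore → Rejected.

Rejected, Accepted, Rejected, Accepted, Rejected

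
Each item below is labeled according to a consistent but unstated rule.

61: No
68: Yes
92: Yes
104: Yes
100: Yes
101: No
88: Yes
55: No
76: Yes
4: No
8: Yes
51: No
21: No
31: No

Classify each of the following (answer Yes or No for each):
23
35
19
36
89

A rule that fits every label: even AND at least 8 — true of each 'Yes' example, false of each 'No' one.
No: 23, since 23 is odd, 23 ≥ 8. No: 35, since 35 is odd, 35 ≥ 8. No: 19, since 19 is odd, 19 ≥ 8. Yes: 36, since 36 is even, 36 ≥ 8. No: 89, since 89 is odd, 89 ≥ 8.

No, No, No, Yes, No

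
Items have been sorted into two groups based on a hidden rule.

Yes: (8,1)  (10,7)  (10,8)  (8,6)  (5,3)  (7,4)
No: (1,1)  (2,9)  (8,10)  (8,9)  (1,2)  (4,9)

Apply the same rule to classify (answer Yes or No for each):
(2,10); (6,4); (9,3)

No, Yes, Yes

The classifier is using: first > second.
(2,10): 2 < 10, lacks this property → No.
(6,4): 6 > 4, checks out → Yes.
(9,3): 9 > 3, checks out → Yes.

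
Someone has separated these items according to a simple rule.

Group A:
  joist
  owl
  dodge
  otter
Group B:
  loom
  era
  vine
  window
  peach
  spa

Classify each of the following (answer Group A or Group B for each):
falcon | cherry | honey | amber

The pattern is that an item is 'Group A' exactly when: odd length AND contains 'o'.
Group B: falcon, since length 6, has 'o'.
Group B: cherry, since length 6, no 'o'.
Group A: honey, since length 5, has 'o'.
Group B: amber, since length 5, no 'o'.

Group B, Group B, Group A, Group B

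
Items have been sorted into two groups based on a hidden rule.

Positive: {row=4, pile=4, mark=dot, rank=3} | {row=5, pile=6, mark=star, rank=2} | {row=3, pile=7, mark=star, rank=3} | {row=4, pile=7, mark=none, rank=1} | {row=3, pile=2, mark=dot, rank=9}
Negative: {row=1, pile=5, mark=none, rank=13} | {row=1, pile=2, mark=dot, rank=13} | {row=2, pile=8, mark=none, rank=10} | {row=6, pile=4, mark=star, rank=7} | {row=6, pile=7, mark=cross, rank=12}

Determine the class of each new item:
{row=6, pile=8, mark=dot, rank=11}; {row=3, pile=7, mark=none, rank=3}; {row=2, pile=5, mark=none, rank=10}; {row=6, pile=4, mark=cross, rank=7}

Negative, Positive, Negative, Negative

All 'Positive' examples share one property — row ≥ 3 AND row ≤ 5 — and every 'Negative' example lacks it.
{row=6, pile=8, mark=dot, rank=11}: row = 6 — fails this test, so Negative.
{row=3, pile=7, mark=none, rank=3}: row = 3 — checks out, so Positive.
{row=2, pile=5, mark=none, rank=10}: row = 2 — fails this test, so Negative.
{row=6, pile=4, mark=cross, rank=7}: row = 6 — fails this test, so Negative.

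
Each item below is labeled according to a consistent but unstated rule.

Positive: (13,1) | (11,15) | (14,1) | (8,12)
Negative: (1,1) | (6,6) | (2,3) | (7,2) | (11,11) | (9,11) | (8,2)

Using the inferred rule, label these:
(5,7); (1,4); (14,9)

Negative, Negative, Positive

The classifier is using: max ≥ 12.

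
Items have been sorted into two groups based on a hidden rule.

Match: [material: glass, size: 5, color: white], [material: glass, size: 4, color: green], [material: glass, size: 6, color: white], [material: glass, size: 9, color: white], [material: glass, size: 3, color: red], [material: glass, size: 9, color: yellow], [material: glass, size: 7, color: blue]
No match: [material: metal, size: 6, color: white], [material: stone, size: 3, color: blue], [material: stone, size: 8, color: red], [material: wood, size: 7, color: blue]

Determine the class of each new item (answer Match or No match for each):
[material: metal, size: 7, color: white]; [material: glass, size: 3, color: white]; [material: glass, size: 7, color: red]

'Match' ⟺ material is glass.
[material: metal, size: 7, color: white]: No match (material is metal).
[material: glass, size: 3, color: white]: Match (material is glass).
[material: glass, size: 7, color: red]: Match (material is glass).

No match, Match, Match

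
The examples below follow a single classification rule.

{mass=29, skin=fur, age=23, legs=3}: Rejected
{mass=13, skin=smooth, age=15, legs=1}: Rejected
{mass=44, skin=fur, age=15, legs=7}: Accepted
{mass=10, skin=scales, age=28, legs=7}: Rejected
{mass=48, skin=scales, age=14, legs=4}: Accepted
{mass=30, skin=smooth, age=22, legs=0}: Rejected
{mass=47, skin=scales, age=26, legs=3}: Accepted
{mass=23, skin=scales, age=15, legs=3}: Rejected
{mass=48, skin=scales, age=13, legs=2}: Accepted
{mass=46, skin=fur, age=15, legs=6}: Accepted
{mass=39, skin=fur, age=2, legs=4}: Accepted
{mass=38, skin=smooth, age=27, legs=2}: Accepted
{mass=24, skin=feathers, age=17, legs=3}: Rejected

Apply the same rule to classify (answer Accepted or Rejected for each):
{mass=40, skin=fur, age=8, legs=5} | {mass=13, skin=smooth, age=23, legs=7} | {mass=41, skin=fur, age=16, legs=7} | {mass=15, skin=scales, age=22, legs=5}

The distinguishing property — mass ≥ 38 — holds for all the 'Accepted' cases and none of the 'Rejected' cases.
{mass=40, skin=fur, age=8, legs=5}: mass = 40 — checks out, so Accepted.
{mass=13, skin=smooth, age=23, legs=7}: mass = 13 — doesn't qualify, so Rejected.
{mass=41, skin=fur, age=16, legs=7}: mass = 41 — checks out, so Accepted.
{mass=15, skin=scales, age=22, legs=5}: mass = 15 — doesn't qualify, so Rejected.

Accepted, Rejected, Accepted, Rejected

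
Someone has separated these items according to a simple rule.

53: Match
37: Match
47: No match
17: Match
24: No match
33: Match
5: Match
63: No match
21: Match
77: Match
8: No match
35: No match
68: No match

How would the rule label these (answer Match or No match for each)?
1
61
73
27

Match, Match, Match, No match

'Match' ⟺ ≡ 1 (mod 4).
1: 1 mod 4 = 1, meets the rule → Match. 61: 61 mod 4 = 1, meets the rule → Match. 73: 73 mod 4 = 1, meets the rule → Match. 27: 27 mod 4 = 3, fails the rule → No match.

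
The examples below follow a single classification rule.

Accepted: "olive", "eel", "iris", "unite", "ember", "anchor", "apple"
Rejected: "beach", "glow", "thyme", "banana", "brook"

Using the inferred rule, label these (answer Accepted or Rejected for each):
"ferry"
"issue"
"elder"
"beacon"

Rejected, Accepted, Accepted, Rejected

Comparing the two groups points to one rule — starts with a vowel.
"ferry": starts with 'f', doesn't match → Rejected. "issue": starts with 'i', checks out → Accepted. "elder": starts with 'e', checks out → Accepted. "beacon": starts with 'b', doesn't match → Rejected.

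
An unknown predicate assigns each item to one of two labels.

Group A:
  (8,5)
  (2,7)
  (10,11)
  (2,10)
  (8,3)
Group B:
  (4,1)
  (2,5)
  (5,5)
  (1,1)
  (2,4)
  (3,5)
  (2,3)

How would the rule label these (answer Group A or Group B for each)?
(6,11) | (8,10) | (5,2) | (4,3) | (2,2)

Group A, Group A, Group B, Group B, Group B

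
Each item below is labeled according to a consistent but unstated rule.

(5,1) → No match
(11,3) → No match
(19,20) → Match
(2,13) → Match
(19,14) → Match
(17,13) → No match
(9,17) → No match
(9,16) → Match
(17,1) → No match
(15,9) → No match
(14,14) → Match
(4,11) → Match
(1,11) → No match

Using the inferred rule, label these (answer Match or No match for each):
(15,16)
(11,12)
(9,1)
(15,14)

The rule appears to be: product is even.

Match, Match, No match, Match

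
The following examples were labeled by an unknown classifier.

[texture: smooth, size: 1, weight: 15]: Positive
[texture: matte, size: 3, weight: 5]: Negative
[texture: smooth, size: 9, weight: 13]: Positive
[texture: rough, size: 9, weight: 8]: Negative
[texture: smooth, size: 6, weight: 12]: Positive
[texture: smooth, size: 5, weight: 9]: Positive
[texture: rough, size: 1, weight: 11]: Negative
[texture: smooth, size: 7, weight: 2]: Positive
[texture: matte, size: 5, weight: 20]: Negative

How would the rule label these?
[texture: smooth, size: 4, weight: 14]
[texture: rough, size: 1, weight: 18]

Positive, Negative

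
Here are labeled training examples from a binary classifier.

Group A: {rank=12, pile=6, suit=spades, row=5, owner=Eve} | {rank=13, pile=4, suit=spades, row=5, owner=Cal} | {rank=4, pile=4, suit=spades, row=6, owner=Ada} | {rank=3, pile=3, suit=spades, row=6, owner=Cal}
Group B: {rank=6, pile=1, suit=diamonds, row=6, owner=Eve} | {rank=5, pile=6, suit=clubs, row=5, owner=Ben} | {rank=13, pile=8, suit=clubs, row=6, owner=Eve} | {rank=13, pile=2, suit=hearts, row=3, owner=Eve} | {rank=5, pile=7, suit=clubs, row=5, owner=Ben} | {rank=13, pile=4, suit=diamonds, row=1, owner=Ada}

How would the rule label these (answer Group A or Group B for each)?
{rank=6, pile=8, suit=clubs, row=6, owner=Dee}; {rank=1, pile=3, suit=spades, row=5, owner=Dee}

Group B, Group A

The simplest hypothesis consistent with all the labels is: suit is spades.
{rank=6, pile=8, suit=clubs, row=6, owner=Dee}: Group B (suit is clubs).
{rank=1, pile=3, suit=spades, row=5, owner=Dee}: Group A (suit is spades).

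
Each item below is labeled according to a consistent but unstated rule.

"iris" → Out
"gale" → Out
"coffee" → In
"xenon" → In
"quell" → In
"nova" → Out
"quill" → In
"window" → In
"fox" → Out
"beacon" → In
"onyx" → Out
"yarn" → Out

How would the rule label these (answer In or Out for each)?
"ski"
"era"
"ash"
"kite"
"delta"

Out, Out, Out, Out, In

The simplest hypothesis consistent with all the labels is: length ≥ 5.
"ski" — length 3, hence Out. "era" — length 3, hence Out. "ash" — length 3, hence Out. "kite" — length 4, hence Out. "delta" — length 5, hence In.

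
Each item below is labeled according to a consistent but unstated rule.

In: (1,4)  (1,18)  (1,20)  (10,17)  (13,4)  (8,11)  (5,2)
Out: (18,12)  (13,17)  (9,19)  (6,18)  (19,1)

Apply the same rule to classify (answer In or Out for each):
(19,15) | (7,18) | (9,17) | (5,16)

Comparing the two groups points to one rule — sum is odd.

Out, In, Out, In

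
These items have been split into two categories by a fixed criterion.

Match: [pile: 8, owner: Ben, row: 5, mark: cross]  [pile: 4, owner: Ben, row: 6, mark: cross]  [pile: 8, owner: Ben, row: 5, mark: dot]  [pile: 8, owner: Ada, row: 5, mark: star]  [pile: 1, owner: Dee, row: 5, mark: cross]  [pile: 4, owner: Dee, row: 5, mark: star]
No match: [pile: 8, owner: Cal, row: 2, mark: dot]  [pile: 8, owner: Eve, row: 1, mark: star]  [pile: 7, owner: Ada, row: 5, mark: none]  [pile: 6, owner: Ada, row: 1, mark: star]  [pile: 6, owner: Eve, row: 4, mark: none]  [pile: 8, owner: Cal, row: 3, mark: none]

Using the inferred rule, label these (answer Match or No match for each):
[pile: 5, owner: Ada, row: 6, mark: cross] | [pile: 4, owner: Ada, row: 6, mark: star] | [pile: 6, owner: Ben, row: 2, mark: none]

Match, Match, No match

A rule that fits every label: row ≥ 5 AND pile ≠ 7 — true of each 'Match' example, false of each 'No match' one.
[pile: 5, owner: Ada, row: 6, mark: cross] — row = 6, pile = 5, hence Match. [pile: 4, owner: Ada, row: 6, mark: star] — row = 6, pile = 4, hence Match. [pile: 6, owner: Ben, row: 2, mark: none] — row = 2, pile = 6, hence No match.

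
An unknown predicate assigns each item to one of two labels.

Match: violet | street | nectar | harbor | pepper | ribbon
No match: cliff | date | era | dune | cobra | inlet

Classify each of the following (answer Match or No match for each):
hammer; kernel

Match, Match

The pattern is that an item is 'Match' exactly when: length 6.
hammer: length 6, passes → Match.
kernel: length 6, passes → Match.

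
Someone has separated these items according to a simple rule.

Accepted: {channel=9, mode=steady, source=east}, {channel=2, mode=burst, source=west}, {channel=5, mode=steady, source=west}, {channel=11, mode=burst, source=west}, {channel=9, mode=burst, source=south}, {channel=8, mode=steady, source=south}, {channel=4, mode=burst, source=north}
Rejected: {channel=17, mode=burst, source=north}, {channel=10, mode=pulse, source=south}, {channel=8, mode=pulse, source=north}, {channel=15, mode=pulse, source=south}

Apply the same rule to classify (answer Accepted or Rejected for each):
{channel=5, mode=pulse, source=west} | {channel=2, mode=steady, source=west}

Rejected, Accepted

The distinguishing property — mode is not pulse AND channel ≤ 11 — holds for all the 'Accepted' cases and none of the 'Rejected' cases.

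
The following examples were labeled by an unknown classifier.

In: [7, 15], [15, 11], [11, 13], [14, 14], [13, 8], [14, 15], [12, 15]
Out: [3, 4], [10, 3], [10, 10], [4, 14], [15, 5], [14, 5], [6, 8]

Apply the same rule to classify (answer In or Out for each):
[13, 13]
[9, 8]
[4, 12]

In, Out, Out

The simplest hypothesis consistent with all the labels is: sum ≥ 21.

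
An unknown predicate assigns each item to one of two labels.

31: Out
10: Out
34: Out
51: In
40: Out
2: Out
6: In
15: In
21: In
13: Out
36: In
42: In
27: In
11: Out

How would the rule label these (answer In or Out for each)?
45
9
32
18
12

The classifier is using: multiple of 3.
45: 45 = 3·15 — passes, so In.
9: 9 = 3·3 — passes, so In.
32: 32 = 3·10 + 2 — does not fit, so Out.
18: 18 = 3·6 — passes, so In.
12: 12 = 3·4 — passes, so In.

In, In, Out, In, In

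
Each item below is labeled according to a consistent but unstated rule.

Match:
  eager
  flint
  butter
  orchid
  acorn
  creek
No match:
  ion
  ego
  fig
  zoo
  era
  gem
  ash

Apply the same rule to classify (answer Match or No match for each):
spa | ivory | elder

No match, Match, Match

The simplest hypothesis consistent with all the labels is: length ≥ 5.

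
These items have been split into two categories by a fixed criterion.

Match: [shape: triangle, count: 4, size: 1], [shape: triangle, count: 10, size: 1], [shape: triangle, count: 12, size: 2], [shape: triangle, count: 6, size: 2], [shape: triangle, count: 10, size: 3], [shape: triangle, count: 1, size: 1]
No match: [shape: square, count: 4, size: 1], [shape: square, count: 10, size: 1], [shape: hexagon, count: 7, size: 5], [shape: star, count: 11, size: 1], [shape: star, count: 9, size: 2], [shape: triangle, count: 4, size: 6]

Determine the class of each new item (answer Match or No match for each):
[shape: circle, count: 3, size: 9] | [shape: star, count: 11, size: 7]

Rule: shape is triangle AND size ≤ 3. This holds for each 'Match' example and fails for each 'No match' one.
[shape: circle, count: 3, size: 9]: shape is circle, size = 9, lacks this property → No match. [shape: star, count: 11, size: 7]: shape is star, size = 7, lacks this property → No match.

No match, No match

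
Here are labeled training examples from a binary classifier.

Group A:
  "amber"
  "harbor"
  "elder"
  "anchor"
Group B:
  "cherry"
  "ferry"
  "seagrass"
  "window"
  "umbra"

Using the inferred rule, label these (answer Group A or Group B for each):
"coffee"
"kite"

Group B, Group B

The distinguishing property — ends with 'r' — holds for all the 'Group A' cases and none of the 'Group B' cases.
Group B: "coffee", since ends with 'e'. Group B: "kite", since ends with 'e'.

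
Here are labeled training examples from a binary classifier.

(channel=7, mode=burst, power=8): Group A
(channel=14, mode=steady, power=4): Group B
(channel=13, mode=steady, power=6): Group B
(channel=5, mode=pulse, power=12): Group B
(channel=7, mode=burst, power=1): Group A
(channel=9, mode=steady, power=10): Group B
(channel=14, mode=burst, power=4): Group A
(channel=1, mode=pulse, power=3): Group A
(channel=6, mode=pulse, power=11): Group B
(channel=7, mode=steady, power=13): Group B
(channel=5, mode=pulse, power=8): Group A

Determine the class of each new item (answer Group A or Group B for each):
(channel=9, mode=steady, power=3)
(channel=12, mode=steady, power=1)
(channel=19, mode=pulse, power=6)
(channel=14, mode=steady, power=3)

Group B, Group B, Group A, Group B

The rule appears to be: mode is not steady AND power ≤ 8.
Group B: (channel=9, mode=steady, power=3), since mode is steady, power = 3.
Group B: (channel=12, mode=steady, power=1), since mode is steady, power = 1.
Group A: (channel=19, mode=pulse, power=6), since mode is pulse, power = 6.
Group B: (channel=14, mode=steady, power=3), since mode is steady, power = 3.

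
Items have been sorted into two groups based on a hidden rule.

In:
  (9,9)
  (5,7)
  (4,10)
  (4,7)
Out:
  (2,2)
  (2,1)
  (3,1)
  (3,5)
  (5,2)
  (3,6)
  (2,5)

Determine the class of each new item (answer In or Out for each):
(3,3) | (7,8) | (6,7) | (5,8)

Out, In, In, In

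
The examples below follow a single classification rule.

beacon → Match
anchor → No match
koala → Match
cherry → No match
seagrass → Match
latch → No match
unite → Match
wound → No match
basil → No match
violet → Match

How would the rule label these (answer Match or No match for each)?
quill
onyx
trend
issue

No match, No match, No match, Match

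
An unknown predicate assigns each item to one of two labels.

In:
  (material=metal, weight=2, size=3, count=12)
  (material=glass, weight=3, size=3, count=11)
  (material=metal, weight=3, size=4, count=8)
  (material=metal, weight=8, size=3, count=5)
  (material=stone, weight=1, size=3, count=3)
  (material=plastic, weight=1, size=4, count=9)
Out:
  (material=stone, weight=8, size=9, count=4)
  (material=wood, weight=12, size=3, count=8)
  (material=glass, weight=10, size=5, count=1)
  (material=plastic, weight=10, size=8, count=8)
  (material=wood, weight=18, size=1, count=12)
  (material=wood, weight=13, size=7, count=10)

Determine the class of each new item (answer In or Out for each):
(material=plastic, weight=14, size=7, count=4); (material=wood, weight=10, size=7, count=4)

The simplest hypothesis consistent with all the labels is: weight ≤ 8 AND size ≤ 4.

Out, Out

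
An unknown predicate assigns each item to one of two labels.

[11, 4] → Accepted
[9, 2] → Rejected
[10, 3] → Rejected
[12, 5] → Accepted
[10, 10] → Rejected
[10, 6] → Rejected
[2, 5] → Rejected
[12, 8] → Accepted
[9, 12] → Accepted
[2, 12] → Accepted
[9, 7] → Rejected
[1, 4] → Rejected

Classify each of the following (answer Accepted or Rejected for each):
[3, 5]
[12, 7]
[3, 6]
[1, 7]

Rejected, Accepted, Rejected, Rejected

The simplest hypothesis consistent with all the labels is: max ≥ 11.
[3, 5] → max 5 → Rejected. [12, 7] → max 12 → Accepted. [3, 6] → max 6 → Rejected. [1, 7] → max 7 → Rejected.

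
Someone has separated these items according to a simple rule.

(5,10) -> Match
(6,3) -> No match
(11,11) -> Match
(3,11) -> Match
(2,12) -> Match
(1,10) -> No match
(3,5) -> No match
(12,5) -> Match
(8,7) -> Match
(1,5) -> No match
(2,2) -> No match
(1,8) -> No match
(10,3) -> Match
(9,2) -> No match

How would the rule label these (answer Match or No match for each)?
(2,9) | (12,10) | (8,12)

No match, Match, Match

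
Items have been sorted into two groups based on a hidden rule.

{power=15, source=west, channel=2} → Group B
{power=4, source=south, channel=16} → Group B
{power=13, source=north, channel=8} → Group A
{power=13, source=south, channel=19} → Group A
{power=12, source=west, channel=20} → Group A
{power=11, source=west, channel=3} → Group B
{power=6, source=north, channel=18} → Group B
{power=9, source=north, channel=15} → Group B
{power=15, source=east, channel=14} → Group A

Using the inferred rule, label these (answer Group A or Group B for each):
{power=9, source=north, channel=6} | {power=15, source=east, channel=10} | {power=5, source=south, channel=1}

Rule: power ≥ 11 AND channel ≥ 8. This holds for each 'Group A' example and fails for each 'Group B' one.
{power=9, source=north, channel=6}: power = 9, channel = 6 — lacks this property, so Group B. {power=15, source=east, channel=10}: power = 15, channel = 10 — matches, so Group A. {power=5, source=south, channel=1}: power = 5, channel = 1 — lacks this property, so Group B.

Group B, Group A, Group B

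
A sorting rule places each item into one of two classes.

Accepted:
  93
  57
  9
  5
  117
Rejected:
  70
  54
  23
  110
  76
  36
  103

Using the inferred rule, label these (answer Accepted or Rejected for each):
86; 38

Rejected, Rejected

The simplest hypothesis consistent with all the labels is: ≡ 1 (mod 4).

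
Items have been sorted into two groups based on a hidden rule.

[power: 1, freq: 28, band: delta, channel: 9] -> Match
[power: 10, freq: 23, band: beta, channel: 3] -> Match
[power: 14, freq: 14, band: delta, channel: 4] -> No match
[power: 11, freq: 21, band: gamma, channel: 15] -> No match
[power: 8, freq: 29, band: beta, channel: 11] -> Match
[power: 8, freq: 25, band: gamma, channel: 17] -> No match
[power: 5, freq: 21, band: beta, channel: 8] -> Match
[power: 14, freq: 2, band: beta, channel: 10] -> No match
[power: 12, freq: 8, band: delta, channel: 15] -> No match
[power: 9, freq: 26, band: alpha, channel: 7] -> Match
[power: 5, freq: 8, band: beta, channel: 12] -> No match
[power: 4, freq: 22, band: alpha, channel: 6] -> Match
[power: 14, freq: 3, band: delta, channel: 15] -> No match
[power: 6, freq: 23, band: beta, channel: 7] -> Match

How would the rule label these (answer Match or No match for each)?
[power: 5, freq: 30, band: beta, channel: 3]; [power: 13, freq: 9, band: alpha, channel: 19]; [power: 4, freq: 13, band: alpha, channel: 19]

Match, No match, No match

The simplest hypothesis consistent with all the labels is: freq ≥ 21 AND channel ≤ 11.
[power: 5, freq: 30, band: beta, channel: 3] → freq = 30, channel = 3 → Match. [power: 13, freq: 9, band: alpha, channel: 19] → freq = 9, channel = 19 → No match. [power: 4, freq: 13, band: alpha, channel: 19] → freq = 13, channel = 19 → No match.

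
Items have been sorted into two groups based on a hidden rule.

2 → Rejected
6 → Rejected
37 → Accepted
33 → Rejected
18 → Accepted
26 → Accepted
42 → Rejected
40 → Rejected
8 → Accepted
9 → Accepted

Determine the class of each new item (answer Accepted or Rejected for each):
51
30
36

'Accepted' ⟺ digit sum ≥ 7.
51: Rejected (digit sum 5+1 = 6). 30: Rejected (digit sum 3+0 = 3). 36: Accepted (digit sum 3+6 = 9).

Rejected, Rejected, Accepted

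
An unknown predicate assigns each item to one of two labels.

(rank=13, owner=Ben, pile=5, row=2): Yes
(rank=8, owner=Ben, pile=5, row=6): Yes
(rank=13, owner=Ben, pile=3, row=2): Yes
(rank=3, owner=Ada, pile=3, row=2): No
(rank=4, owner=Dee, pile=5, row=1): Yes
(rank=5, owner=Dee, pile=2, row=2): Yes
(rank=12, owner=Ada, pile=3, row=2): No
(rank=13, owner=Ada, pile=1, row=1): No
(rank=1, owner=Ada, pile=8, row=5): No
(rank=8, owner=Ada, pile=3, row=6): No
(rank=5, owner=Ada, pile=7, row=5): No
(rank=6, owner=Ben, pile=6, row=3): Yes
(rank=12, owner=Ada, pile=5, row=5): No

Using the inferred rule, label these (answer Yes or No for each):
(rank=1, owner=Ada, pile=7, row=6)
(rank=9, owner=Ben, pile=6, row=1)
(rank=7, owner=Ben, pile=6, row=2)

The rule appears to be: owner is not Ada.

No, Yes, Yes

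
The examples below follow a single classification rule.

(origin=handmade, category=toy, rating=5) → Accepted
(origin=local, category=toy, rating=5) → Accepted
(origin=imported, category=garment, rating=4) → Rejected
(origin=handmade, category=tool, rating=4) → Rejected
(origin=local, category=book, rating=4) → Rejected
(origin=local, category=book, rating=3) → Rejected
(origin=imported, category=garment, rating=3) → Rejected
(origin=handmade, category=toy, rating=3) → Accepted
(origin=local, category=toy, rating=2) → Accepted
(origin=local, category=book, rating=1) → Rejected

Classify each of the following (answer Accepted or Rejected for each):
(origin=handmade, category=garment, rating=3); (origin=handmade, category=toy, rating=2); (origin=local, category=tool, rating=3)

Rejected, Accepted, Rejected

Looking at the examples, the only property every 'Accepted' case has and every 'Rejected' case lacks is: category is toy.
Rejected: (origin=handmade, category=garment, rating=3), since category is garment. Accepted: (origin=handmade, category=toy, rating=2), since category is toy. Rejected: (origin=local, category=tool, rating=3), since category is tool.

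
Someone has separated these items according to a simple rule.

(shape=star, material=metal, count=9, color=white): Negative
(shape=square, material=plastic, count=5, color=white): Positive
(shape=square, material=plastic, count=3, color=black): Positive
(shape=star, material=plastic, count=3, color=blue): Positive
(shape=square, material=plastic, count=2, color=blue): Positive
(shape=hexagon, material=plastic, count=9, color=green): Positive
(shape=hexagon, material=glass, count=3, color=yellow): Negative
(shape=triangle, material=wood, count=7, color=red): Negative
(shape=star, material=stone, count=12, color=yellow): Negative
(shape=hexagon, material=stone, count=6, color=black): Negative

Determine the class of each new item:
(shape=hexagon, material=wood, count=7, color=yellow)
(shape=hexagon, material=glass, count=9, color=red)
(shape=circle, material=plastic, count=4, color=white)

Looking at the examples, the only property every 'Positive' case has and every 'Negative' case lacks is: material is plastic.
(shape=hexagon, material=wood, count=7, color=yellow): material is wood — lacks this property, so Negative.
(shape=hexagon, material=glass, count=9, color=red): material is glass — lacks this property, so Negative.
(shape=circle, material=plastic, count=4, color=white): material is plastic — passes, so Positive.

Negative, Negative, Positive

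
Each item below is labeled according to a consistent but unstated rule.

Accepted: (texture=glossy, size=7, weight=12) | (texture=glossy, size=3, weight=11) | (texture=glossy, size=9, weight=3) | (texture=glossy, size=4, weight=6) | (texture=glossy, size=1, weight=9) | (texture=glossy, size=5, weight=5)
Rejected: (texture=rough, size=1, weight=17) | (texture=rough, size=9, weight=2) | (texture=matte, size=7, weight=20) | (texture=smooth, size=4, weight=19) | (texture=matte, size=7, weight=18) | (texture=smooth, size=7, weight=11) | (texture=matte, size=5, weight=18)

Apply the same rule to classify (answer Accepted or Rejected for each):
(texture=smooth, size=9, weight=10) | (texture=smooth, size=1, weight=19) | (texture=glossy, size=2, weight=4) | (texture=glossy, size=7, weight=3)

Rejected, Rejected, Accepted, Accepted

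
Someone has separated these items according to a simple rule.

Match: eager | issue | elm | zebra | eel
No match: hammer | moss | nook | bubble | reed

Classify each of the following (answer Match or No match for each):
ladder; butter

No match, No match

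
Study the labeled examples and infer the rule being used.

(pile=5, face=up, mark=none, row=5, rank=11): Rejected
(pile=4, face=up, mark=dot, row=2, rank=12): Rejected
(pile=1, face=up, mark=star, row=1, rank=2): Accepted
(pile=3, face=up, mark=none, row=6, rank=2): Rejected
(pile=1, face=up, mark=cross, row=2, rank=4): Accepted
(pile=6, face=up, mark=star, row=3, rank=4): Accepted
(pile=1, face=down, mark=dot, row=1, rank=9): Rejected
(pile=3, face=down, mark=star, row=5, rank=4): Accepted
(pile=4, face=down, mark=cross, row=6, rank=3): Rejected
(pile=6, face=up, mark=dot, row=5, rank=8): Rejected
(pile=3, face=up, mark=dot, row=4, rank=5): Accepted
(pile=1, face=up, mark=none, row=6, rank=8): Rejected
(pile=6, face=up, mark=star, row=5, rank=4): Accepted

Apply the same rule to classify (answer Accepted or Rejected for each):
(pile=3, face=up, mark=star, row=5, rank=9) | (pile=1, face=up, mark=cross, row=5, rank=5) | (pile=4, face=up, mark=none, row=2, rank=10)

A rule that fits every label: row ≤ 5 AND rank ≤ 5 — true of each 'Accepted' example, false of each 'Rejected' one.
(pile=3, face=up, mark=star, row=5, rank=9): row = 5, rank = 9, does not pass → Rejected.
(pile=1, face=up, mark=cross, row=5, rank=5): row = 5, rank = 5, checks out → Accepted.
(pile=4, face=up, mark=none, row=2, rank=10): row = 2, rank = 10, does not pass → Rejected.

Rejected, Accepted, Rejected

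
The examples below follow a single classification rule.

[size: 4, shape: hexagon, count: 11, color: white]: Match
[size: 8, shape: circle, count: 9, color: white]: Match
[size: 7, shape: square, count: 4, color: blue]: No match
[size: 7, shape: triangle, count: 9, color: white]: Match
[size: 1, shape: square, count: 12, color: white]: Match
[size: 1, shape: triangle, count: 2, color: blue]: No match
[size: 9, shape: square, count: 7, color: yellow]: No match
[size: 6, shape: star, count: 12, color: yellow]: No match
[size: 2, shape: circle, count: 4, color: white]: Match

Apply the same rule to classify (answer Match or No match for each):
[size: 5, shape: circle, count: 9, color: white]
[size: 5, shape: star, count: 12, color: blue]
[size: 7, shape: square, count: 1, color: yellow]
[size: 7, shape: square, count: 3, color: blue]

Checking candidate rules against both groups, what survives is: color is white.

Match, No match, No match, No match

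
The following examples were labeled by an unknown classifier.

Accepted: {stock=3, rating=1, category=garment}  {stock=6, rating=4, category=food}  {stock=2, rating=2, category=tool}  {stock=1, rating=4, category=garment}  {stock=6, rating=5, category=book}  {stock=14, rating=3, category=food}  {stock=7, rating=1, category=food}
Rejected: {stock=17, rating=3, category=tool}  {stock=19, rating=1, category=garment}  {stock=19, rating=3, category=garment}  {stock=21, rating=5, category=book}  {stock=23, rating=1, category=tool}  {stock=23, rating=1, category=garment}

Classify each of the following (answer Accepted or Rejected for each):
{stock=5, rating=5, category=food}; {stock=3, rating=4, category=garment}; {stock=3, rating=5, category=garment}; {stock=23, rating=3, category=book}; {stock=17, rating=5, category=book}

Accepted, Accepted, Accepted, Rejected, Rejected

The pattern is that an item is 'Accepted' exactly when: stock ≤ 14.
{stock=5, rating=5, category=food} — stock = 5, hence Accepted. {stock=3, rating=4, category=garment} — stock = 3, hence Accepted. {stock=3, rating=5, category=garment} — stock = 3, hence Accepted. {stock=23, rating=3, category=book} — stock = 23, hence Rejected. {stock=17, rating=5, category=book} — stock = 17, hence Rejected.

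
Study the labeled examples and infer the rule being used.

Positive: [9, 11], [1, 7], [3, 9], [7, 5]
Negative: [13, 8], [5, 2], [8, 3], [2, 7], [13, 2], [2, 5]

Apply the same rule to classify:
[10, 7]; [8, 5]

Negative, Negative

Rule: sum is even. This holds for each 'Positive' example and fails for each 'Negative' one.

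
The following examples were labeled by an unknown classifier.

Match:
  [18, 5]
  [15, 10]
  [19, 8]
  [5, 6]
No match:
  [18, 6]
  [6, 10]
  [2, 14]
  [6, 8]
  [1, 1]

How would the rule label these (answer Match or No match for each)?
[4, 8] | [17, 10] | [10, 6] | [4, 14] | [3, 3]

No match, Match, No match, No match, No match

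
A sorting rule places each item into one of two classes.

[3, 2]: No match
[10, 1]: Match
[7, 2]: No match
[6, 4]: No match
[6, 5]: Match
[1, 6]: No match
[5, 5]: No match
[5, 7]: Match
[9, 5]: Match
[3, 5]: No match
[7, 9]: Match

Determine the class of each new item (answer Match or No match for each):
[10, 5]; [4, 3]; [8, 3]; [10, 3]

All 'Match' examples share one property — sum ≥ 11 — and every 'No match' example lacks it.

Match, No match, Match, Match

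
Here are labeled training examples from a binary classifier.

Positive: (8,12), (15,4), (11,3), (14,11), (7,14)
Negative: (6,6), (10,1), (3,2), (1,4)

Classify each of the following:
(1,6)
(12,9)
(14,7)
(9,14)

The common property of the 'Positive' items is: sum ≥ 14. No 'Negative' item has it.

Negative, Positive, Positive, Positive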